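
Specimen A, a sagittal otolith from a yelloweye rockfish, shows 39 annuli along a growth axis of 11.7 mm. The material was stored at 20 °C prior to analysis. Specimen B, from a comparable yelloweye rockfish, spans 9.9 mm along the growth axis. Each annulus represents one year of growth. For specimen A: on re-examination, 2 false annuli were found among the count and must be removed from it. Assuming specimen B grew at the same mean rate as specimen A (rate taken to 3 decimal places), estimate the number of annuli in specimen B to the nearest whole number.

31 annuli

Specimen A: correcting the raw count gives 39 − 2 = 37 true annuli.
A: Mean rate = 11.7 mm / 37 years ≈ 0.316 mm/year.
Specimen B: 9.9 mm / 0.316 mm per year = 31.33 years ≈ 31 annuli.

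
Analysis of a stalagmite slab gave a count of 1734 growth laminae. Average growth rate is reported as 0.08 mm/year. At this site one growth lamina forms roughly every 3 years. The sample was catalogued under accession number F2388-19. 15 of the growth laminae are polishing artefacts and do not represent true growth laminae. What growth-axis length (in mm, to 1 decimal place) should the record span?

Adjusted count: 1734 − 15 = 1719 growth laminae.
Multiplying by 3 years per growth lamina: 1719 × 3 = 5157 years.
Predicted length = 0.08 mm/year × 5157 years = 412.6 mm.

412.6 mm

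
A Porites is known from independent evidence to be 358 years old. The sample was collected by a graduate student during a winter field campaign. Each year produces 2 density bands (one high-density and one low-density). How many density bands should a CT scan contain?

With 2 density bands per year, 358 years would produce 358 × 2 = 716 density bands.
So 716 density bands should be present.

716 density bands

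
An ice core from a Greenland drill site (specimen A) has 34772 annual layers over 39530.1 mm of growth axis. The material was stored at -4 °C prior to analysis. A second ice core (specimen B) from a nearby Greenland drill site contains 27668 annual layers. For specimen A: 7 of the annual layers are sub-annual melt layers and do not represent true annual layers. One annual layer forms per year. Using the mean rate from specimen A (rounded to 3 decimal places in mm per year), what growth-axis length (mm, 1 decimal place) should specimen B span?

31458.5 mm

Specimen A: correcting the raw count gives 34772 − 7 = 34765 true annual layers.
A: Mean rate = 39530.1 mm / 34765 years ≈ 1.137 mm/yr.
For B, 1.137 mm/year × 27668 years = 31458.5 mm.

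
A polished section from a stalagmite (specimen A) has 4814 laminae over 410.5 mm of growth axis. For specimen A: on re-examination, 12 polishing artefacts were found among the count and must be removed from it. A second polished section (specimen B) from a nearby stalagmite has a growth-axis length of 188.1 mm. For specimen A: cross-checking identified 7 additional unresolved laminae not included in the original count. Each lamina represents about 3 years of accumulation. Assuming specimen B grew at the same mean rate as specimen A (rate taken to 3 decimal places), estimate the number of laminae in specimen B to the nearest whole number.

Specimen A: true lamina count = 4814 − 12 + 7 = 4809.
Specimen A: multiplying by 3 years per lamina: 4809 × 3 = 14427 years.
A: Extension rate ≈ 410.5 / 14427 = 0.028 mm/yr.
For B, 188.1 / 0.028 = 6717.86 years; at 3 years per lamina that is 6717.86 / 3 ≈ 2239 laminae.

2239 laminae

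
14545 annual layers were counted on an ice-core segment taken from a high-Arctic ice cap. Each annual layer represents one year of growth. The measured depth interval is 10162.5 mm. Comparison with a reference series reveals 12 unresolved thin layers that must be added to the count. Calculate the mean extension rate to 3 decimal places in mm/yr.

0.698 mm/yr

Correcting the raw count gives 14545 + 12 = 14557 true annual layers.
Mean rate = 10162.5 mm / 14557 years ≈ 0.698 mm/yr.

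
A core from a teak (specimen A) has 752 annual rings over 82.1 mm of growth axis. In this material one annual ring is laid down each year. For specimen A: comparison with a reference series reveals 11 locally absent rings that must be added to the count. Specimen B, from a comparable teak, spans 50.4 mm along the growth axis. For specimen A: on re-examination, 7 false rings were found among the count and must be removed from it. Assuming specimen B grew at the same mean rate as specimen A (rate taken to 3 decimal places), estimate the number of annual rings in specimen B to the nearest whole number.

Specimen A: after corrections the count is 752 − 7 + 11 = 756 annual rings.
A: 82.1 mm over 756 years gives 82.1 / 756 ≈ 0.109 mm per year.
Specimen B: 50.4 mm / 0.109 mm per year = 462.39 years ≈ 462 annual rings.

462 annual rings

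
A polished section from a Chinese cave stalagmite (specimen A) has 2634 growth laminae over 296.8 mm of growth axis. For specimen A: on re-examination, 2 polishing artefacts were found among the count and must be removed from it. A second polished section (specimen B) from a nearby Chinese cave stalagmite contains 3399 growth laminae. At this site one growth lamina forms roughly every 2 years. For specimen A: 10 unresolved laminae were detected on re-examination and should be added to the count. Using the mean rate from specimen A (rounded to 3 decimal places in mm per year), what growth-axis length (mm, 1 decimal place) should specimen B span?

380.7 mm

Specimen A: adjusted count: 2634 − 2 + 10 = 2642 growth laminae.
Specimen A: multiplying by 2 years per growth lamina: 2642 × 2 = 5284 years.
A: Mean rate = 296.8 mm / 5284 years ≈ 0.056 mm per year.
Specimen B: multiplying by 2 years per growth lamina: 3399 × 2 = 6798 years. B's length ≈ 0.056 × 6798 = 380.7 mm.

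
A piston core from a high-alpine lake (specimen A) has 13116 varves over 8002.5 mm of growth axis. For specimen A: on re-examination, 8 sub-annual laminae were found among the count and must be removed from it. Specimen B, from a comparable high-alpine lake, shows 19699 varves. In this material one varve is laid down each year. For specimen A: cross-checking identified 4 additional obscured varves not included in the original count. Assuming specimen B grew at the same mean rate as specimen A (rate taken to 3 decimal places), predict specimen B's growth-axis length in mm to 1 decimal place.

12016.4 mm

Specimen A: adjusted count: 13116 − 8 + 4 = 13112 varves.
A: 8002.5 mm over 13112 years gives 8002.5 / 13112 ≈ 0.610 mm/year.
B's length ≈ 0.610 × 19699 = 12016.4 mm.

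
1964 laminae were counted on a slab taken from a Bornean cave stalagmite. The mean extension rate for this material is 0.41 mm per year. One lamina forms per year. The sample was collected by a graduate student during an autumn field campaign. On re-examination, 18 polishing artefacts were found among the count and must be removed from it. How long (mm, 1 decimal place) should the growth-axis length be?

797.9 mm

True lamina count = 1964 − 18 = 1946.
1946 years at 0.41 mm/year gives 0.41 × 1946 = 797.9 mm.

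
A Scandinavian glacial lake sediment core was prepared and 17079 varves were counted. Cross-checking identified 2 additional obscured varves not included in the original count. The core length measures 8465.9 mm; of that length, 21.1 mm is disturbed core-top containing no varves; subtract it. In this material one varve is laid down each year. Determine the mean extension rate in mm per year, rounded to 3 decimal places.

0.494 mm per year

After corrections the count is 17079 + 2 = 17081 varves.
Removing the 21.1 mm offcut leaves 8465.9 − 21.1 = 8444.8 mm.
Mean rate = 8444.8 mm / 17081 years ≈ 0.494 mm per year.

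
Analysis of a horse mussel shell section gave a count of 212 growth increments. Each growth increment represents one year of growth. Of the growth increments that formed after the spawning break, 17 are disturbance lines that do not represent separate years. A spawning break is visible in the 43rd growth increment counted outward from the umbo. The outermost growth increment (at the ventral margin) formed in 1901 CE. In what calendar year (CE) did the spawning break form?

1749 CE

The spawning break sits at growth increment 43 from the umbo, so 212 − 43 = 169 growth increments formed after it.
Removing the 17 false growth increments leaves 169 − 17 = 152 true growth increments beyond the spawning break.
Counting back 152 years from 1901 CE places the spawning break in 1901 − 152 = 1749 CE.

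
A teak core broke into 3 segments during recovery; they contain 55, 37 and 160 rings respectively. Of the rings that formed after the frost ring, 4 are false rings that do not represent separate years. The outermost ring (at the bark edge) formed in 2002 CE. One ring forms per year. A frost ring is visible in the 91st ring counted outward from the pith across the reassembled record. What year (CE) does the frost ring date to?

Total rings = 55 + 37 + 160 = 252.
Between ring 91 and the bark edge there are 252 − 91 = 161 rings.
161 − 4 false = 157 true rings after the frost ring.
Counting back 157 years from 2002 CE places the frost ring in 2002 − 157 = 1845 CE.

1845 CE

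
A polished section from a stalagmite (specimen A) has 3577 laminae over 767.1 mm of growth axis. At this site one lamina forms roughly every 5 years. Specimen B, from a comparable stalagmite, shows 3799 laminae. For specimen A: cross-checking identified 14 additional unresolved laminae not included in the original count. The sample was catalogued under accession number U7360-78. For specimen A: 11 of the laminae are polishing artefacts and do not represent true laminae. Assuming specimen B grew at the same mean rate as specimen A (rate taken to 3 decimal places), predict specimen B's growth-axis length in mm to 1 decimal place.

816.8 mm

Specimen A: adjusted count: 3577 − 11 + 14 = 3580 laminae.
Specimen A: at 5 years per lamina, 3580 × 5 = 17900 years.
A: 767.1 mm over 17900 years gives 767.1 / 17900 ≈ 0.043 mm/yr.
Specimen B: 3799 laminae at 5 years each span 3799 × 5 = 18995 years. For B, 0.043 mm/year × 18995 years = 816.8 mm.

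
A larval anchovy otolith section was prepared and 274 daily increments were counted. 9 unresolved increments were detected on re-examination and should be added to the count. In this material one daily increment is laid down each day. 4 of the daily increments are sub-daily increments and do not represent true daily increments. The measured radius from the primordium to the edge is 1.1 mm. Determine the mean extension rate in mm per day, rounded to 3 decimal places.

0.004 mm per day

True daily increment count = 274 − 4 + 9 = 279.
Mean rate = 1.1 mm / 279 days ≈ 0.004 mm per day.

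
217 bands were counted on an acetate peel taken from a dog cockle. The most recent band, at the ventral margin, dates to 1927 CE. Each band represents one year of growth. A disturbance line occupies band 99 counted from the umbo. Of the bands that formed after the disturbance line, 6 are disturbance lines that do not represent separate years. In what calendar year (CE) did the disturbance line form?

Between band 99 and the ventral margin there are 217 − 99 = 118 bands.
118 − 6 false = 112 true bands after the disturbance line.
The band at the ventral margin is 1927 CE, so the disturbance line dates to 1927 − 112 = 1815 CE.

1815 CE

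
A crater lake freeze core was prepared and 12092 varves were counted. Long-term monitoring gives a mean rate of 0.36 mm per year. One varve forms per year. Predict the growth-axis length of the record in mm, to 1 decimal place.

4353.1 mm

The record spans 12092 years at 0.36 mm per year.
Length ≈ 0.36 × 12092 = 4353.1 mm.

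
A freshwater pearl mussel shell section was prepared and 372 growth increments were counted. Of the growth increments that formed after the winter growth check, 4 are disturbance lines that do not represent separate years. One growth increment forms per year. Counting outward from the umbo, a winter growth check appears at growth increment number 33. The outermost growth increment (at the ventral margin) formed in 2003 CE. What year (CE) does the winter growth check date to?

372 − 33 = 339 growth increments lie beyond the winter growth check toward the ventral margin.
Excluding 4 false growth increments: 339 − 4 = 335.
2003 − 335 = 1668 CE.

1668 CE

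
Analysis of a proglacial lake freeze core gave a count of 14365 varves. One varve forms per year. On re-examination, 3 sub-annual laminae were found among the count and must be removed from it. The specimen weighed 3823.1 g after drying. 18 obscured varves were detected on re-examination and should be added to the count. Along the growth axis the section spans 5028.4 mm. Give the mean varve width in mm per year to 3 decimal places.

0.350 mm per year

After corrections the count is 14365 − 3 + 18 = 14380 varves.
5028.4 mm over 14380 years gives 5028.4 / 14380 ≈ 0.350 mm per year.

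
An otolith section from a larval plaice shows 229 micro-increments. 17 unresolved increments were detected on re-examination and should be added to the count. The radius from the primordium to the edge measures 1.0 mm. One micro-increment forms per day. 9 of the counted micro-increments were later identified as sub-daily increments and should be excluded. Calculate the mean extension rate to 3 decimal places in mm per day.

Correcting the raw count gives 229 − 9 + 17 = 237 true micro-increments.
1.0 mm over 237 days gives 1.0 / 237 ≈ 0.004 mm per day.

0.004 mm per day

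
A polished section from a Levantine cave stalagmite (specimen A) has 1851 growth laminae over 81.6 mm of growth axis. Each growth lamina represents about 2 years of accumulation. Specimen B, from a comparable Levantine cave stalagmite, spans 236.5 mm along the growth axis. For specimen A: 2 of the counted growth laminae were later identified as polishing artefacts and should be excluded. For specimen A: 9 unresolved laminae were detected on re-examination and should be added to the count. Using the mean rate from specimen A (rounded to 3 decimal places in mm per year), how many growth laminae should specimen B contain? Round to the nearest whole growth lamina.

5375 growth laminae

Specimen A: true growth lamina count = 1851 − 2 + 9 = 1858.
Specimen A: 1858 growth laminae at 2 years each span 1858 × 2 = 3716 years.
A: Mean rate = 81.6 mm / 3716 years ≈ 0.022 mm/year.
B spans 236.5 / 0.022 = 10750.00 years; at 2 years per growth lamina that is 10750.00 / 2 ≈ 5375 growth laminae.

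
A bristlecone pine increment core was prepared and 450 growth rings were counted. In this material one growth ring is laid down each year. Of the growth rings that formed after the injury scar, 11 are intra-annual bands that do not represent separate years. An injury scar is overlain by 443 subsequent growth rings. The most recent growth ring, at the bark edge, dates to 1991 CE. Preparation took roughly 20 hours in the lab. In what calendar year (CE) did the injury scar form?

443 growth rings post-date the injury scar.
Removing the 11 false growth rings leaves 443 − 11 = 432 true growth rings beyond the injury scar.
The growth ring at the bark edge is 1991 CE, so the injury scar dates to 1991 − 432 = 1559 CE.

1559 CE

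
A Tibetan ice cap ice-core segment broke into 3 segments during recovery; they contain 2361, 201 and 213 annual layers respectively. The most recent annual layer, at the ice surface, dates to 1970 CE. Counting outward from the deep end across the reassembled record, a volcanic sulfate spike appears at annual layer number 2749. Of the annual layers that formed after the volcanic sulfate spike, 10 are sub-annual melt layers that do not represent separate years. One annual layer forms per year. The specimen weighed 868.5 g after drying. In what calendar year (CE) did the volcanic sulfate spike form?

Total annual layers = 2361 + 201 + 213 = 2775.
The volcanic sulfate spike sits at annual layer 2749 from the deep end, so 2775 − 2749 = 26 annual layers formed after it.
Removing the 10 false annual layers leaves 26 − 10 = 16 true annual layers beyond the volcanic sulfate spike.
The annual layer at the ice surface is 1970 CE, so the volcanic sulfate spike dates to 1970 − 16 = 1954 CE.

1954 CE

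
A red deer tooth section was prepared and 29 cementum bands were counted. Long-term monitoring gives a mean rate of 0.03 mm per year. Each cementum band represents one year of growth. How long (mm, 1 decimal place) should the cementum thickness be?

0.9 mm

29 years of growth are recorded.
Predicted length = 0.03 mm/year × 29 years = 0.9 mm.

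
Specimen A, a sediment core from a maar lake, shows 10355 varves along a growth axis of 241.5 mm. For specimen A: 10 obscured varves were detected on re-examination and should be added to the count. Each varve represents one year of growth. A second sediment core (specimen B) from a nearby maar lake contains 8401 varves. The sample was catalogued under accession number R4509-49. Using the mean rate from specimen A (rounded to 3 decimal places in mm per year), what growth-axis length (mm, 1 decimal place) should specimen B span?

193.2 mm

Specimen A: true varve count = 10355 + 10 = 10365.
A: Mean rate = 241.5 mm / 10365 years ≈ 0.023 mm per year.
For B, 0.023 mm/year × 8401 years = 193.2 mm.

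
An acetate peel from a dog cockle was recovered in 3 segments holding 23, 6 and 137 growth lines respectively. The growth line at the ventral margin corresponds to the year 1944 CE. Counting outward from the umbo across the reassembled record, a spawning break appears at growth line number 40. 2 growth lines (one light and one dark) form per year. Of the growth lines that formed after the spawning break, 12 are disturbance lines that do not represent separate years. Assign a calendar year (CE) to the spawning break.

1887 CE

Total growth lines = 23 + 6 + 137 = 166.
166 − 40 = 126 growth lines lie beyond the spawning break toward the ventral margin.
126 − 12 false = 114 true growth lines after the spawning break.
Dividing by 2 growth lines per year: 114 / 2 = 57 years.
The growth line at the ventral margin is 1944 CE, so the spawning break dates to 1944 − 57 = 1887 CE.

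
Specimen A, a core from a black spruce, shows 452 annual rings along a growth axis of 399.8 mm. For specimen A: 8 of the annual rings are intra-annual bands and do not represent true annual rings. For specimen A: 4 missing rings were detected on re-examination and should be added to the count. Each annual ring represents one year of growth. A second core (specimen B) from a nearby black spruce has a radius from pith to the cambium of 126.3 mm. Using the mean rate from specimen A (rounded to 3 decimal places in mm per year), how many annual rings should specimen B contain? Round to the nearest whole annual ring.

142 annual rings

Specimen A: correcting the raw count gives 452 − 8 + 4 = 448 true annual rings.
A: Mean rate = 399.8 mm / 448 years ≈ 0.892 mm/year.
B spans 126.3 / 0.892 = 141.59 years ≈ 142 annual rings.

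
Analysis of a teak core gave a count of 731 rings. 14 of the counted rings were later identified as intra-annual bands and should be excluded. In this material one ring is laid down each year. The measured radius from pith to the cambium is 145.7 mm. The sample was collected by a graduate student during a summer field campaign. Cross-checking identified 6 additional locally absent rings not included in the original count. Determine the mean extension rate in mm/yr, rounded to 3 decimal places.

0.202 mm/yr

Adjusted count: 731 − 14 + 6 = 723 rings.
Mean rate = 145.7 mm / 723 years ≈ 0.202 mm/yr.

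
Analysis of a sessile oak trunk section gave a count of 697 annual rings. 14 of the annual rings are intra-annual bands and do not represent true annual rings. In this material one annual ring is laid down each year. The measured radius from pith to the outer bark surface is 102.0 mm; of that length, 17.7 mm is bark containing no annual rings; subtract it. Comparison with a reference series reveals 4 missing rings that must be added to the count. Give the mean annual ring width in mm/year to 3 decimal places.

After corrections the count is 697 − 14 + 4 = 687 annual rings.
The growth record spans 102.0 − 17.7 = 84.3 mm.
Mean rate = 84.3 mm / 687 years ≈ 0.123 mm/year.

0.123 mm/year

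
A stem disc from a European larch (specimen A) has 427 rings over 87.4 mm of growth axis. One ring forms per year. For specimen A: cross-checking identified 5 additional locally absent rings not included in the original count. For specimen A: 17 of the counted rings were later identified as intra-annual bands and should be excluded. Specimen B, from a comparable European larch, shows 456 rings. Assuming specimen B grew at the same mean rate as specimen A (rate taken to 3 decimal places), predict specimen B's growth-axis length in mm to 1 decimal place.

Specimen A: correcting the raw count gives 427 − 17 + 5 = 415 true rings.
A: Extension rate ≈ 87.4 / 415 = 0.211 mm/year.
For B, 0.211 mm/year × 456 years = 96.2 mm.

96.2 mm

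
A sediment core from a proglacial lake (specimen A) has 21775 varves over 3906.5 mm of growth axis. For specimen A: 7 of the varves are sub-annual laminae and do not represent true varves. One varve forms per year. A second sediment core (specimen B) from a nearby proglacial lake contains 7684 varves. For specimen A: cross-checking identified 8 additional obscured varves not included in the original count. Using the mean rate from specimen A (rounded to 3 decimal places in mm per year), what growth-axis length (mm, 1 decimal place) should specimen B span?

Specimen A: adjusted count: 21775 − 7 + 8 = 21776 varves.
A: 3906.5 mm over 21776 years gives 3906.5 / 21776 ≈ 0.179 mm/yr.
For B, 0.179 mm/year × 7684 years = 1375.4 mm.

1375.4 mm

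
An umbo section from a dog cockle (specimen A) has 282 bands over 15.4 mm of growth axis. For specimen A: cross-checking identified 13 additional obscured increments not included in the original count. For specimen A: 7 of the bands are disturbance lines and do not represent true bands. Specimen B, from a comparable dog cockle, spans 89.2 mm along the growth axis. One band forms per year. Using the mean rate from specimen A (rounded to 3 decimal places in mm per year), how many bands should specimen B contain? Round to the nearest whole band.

Specimen A: true band count = 282 − 7 + 13 = 288.
A: 15.4 mm over 288 years gives 15.4 / 288 ≈ 0.053 mm/yr.
For B, 89.2 / 0.053 = 1683.02 years ≈ 1683 bands.

1683 bands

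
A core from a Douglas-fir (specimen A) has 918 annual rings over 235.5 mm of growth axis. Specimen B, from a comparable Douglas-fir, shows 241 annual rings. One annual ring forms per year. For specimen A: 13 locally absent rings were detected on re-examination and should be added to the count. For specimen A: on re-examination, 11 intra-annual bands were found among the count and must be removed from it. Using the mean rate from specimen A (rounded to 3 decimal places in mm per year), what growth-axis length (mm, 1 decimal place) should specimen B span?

Specimen A: after corrections the count is 918 − 11 + 13 = 920 annual rings.
A: 235.5 mm over 920 years gives 235.5 / 920 ≈ 0.256 mm/yr.
For B, 0.256 mm/year × 241 years = 61.7 mm.

61.7 mm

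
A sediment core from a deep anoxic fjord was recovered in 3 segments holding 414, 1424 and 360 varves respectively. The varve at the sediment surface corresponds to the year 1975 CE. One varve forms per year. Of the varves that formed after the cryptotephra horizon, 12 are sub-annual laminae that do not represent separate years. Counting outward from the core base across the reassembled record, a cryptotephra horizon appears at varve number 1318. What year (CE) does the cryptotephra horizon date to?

1107 CE

Total varves = 414 + 1424 + 360 = 2198.
The cryptotephra horizon sits at varve 1318 from the core base, so 2198 − 1318 = 880 varves formed after it.
880 − 12 false = 868 true varves after the cryptotephra horizon.
The varve at the sediment surface is 1975 CE, so the cryptotephra horizon dates to 1975 − 868 = 1107 CE.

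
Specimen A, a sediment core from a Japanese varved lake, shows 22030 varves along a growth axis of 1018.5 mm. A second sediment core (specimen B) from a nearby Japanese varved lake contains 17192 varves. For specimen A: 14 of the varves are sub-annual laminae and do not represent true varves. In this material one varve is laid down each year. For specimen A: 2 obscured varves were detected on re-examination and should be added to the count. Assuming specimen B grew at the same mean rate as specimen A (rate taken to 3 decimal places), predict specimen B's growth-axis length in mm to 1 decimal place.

790.8 mm

Specimen A: correcting the raw count gives 22030 − 14 + 2 = 22018 true varves.
A: Extension rate ≈ 1018.5 / 22018 = 0.046 mm/yr.
For B, 0.046 mm/year × 17192 years = 790.8 mm.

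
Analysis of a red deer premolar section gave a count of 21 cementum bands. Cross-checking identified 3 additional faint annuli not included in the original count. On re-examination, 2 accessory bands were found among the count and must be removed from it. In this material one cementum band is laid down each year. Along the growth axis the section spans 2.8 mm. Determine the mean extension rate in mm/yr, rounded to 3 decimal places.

0.127 mm/yr

Correcting the raw count gives 21 − 2 + 3 = 22 true cementum bands.
Mean rate = 2.8 mm / 22 years ≈ 0.127 mm/yr.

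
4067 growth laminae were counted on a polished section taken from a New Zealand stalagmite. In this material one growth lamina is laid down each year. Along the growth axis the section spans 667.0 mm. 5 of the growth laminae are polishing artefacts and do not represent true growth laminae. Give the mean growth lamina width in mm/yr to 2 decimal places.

Correcting the raw count gives 4067 − 5 = 4062 true growth laminae.
Mean rate = 667.0 mm / 4062 years ≈ 0.16 mm/yr.

0.16 mm/yr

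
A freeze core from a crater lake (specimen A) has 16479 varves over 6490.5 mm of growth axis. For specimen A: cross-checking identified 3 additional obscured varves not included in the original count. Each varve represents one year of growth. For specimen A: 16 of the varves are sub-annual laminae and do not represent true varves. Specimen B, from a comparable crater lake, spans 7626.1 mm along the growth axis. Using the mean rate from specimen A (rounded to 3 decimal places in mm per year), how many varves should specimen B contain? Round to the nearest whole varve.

Specimen A: after corrections the count is 16479 − 16 + 3 = 16466 varves.
A: Mean rate = 6490.5 mm / 16466 years ≈ 0.394 mm/yr.
Specimen B: 7626.1 mm / 0.394 mm per year = 19355.58 years ≈ 19356 varves.

19356 varves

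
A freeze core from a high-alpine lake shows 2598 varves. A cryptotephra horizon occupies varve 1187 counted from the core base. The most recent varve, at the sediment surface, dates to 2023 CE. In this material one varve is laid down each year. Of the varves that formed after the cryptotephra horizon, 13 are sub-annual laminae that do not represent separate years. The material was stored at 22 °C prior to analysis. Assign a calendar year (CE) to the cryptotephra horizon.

625 CE

Between varve 1187 and the sediment surface there are 2598 − 1187 = 1411 varves.
Excluding 13 false varves: 1411 − 13 = 1398.
The varve at the sediment surface is 2023 CE, so the cryptotephra horizon dates to 2023 − 1398 = 625 CE.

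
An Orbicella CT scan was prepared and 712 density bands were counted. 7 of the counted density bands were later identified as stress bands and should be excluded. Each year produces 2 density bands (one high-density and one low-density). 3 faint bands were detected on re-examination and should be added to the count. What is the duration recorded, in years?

354 years

Correcting the raw count gives 712 − 7 + 3 = 708 true density bands.
With 2 density bands per year, 708 / 2 = 354 years.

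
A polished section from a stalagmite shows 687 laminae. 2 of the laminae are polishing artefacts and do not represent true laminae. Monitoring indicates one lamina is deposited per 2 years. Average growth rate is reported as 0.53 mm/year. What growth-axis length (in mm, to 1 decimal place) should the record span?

After corrections the count is 687 − 2 = 685 laminae.
At 2 years per lamina, 685 × 2 = 1370 years.
Predicted length = 0.53 mm/year × 1370 years = 726.1 mm.

726.1 mm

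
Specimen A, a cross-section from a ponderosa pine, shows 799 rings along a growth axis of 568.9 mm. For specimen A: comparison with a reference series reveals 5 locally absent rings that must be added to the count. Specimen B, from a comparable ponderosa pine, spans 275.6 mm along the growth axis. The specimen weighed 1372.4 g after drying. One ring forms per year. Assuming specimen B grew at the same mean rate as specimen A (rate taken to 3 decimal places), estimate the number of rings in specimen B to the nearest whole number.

389 rings

Specimen A: true ring count = 799 + 5 = 804.
A: Extension rate ≈ 568.9 / 804 = 0.708 mm per year.
B spans 275.6 / 0.708 = 389.27 years ≈ 389 rings.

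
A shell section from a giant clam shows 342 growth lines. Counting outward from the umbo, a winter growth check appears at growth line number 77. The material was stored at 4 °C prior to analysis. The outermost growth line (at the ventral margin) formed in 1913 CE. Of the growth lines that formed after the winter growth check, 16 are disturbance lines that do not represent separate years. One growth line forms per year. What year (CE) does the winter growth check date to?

1664 CE

342 − 77 = 265 growth lines lie beyond the winter growth check toward the ventral margin.
Removing the 16 false growth lines leaves 265 − 16 = 249 true growth lines beyond the winter growth check.
1913 − 249 = 1664 CE.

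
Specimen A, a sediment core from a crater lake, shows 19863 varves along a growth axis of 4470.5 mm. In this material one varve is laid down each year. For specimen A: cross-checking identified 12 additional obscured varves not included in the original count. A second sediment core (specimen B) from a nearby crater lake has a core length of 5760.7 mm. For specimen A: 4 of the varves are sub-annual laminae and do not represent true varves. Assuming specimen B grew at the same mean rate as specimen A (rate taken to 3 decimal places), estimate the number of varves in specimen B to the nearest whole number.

25603 varves

Specimen A: true varve count = 19863 − 4 + 12 = 19871.
A: Mean rate = 4470.5 mm / 19871 years ≈ 0.225 mm per year.
For B, 5760.7 / 0.225 = 25603.11 years ≈ 25603 varves.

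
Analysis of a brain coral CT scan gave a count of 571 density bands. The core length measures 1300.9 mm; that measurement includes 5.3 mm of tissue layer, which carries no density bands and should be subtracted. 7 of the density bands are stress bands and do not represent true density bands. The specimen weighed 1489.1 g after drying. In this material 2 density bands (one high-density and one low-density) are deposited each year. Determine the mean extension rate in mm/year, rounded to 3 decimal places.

4.594 mm/year

True density band count = 571 − 7 = 564.
Dividing by 2 density bands per year: 564 / 2 = 282 years.
Removing the 5.3 mm offcut leaves 1300.9 − 5.3 = 1295.6 mm.
1295.6 mm over 282 years gives 1295.6 / 282 ≈ 4.594 mm/year.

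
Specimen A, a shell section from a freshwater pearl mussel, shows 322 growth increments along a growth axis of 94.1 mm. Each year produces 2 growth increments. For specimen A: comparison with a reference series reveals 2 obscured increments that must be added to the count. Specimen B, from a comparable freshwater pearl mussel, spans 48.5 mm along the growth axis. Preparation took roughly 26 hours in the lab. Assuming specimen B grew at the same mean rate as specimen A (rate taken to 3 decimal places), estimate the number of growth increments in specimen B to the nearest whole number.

Specimen A: adjusted count: 322 + 2 = 324 growth increments.
Specimen A: dividing by 2 growth increments per year: 324 / 2 = 162 years.
A: Extension rate ≈ 94.1 / 162 = 0.581 mm/year.
For B, 48.5 / 0.581 = 83.48 years; at 2 growth increments per year that is 83.48 × 2 ≈ 167 growth increments.

167 growth increments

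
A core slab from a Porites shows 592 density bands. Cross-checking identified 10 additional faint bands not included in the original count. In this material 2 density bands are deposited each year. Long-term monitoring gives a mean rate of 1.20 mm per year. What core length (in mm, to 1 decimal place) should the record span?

Adjusted count: 592 + 10 = 602 density bands.
With 2 density bands per year, 602 / 2 = 301 years.
301 years at 1.20 mm/year gives 1.20 × 301 = 361.2 mm.

361.2 mm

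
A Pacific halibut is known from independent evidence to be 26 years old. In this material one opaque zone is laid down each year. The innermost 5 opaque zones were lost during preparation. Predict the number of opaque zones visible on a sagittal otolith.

21 opaque zones

Expected opaque zones over 26 years: 26.
Less the 5 uncaptured opaque zones: 26 − 5 = 21.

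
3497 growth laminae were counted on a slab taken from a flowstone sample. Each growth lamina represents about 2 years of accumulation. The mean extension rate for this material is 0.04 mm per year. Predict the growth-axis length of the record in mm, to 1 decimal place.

Multiplying by 2 years per growth lamina: 3497 × 2 = 6994 years.
Length ≈ 0.04 × 6994 = 279.8 mm.

279.8 mm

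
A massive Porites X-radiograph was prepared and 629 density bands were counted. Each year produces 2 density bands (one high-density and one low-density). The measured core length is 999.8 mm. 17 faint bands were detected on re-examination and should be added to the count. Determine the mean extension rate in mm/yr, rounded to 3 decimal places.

3.095 mm/yr

True density band count = 629 + 17 = 646.
Dividing by 2 density bands per year: 646 / 2 = 323 years.
Mean rate = 999.8 mm / 323 years ≈ 3.095 mm/yr.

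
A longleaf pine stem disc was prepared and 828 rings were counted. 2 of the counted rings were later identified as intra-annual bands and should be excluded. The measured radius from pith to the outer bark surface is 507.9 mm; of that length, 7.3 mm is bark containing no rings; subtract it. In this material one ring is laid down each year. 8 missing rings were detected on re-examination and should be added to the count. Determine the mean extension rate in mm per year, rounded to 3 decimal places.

Correcting the raw count gives 828 − 2 + 8 = 834 true rings.
Net length = 507.9 − 7.3 = 500.6 mm.
500.6 mm over 834 years gives 500.6 / 834 ≈ 0.600 mm per year.

0.600 mm per year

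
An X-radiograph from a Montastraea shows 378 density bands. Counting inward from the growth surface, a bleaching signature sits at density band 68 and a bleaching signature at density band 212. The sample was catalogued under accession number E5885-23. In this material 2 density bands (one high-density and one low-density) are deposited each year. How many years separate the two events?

212 − 68 = 144 density bands lie between the two events.
With 2 density bands per year, 144 / 2 = 72 years.

72 years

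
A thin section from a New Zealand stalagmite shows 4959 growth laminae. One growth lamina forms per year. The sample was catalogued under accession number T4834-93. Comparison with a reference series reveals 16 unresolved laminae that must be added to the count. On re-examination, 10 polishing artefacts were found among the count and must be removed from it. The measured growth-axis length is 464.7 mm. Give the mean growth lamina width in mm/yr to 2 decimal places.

Adjusted count: 4959 − 10 + 16 = 4965 growth laminae.
Mean rate = 464.7 mm / 4965 years ≈ 0.09 mm/yr.

0.09 mm/yr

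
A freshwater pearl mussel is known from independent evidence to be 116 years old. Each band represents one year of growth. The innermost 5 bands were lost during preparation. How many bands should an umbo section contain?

At one band per year, 116 years correspond to 116 bands.
116 − 5 missed = 111 bands expected in the prepared section.

111 bands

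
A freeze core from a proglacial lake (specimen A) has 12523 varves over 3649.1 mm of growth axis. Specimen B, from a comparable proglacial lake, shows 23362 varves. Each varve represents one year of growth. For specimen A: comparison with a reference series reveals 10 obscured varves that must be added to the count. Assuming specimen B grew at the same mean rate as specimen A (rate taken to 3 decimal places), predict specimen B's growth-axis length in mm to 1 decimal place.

6798.3 mm

Specimen A: true varve count = 12523 + 10 = 12533.
A: Extension rate ≈ 3649.1 / 12533 = 0.291 mm per year.
B's length ≈ 0.291 × 23362 = 6798.3 mm.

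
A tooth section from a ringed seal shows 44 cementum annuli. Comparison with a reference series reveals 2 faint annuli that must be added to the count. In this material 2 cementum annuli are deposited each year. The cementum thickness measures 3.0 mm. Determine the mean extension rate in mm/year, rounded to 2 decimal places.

True cementum annulus count = 44 + 2 = 46.
46 cementum annuli at 2 per year is 46 / 2 = 23 years.
3.0 mm over 23 years gives 3.0 / 23 ≈ 0.13 mm/year.

0.13 mm/year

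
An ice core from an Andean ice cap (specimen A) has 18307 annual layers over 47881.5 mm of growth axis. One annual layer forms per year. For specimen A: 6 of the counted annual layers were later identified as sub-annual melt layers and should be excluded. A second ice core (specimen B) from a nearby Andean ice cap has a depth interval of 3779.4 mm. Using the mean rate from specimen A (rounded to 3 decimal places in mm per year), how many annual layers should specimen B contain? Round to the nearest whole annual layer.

1445 annual layers

Specimen A: after corrections the count is 18307 − 6 = 18301 annual layers.
A: Mean rate = 47881.5 mm / 18301 years ≈ 2.616 mm per year.
For B, 3779.4 / 2.616 = 1444.72 years ≈ 1445 annual layers.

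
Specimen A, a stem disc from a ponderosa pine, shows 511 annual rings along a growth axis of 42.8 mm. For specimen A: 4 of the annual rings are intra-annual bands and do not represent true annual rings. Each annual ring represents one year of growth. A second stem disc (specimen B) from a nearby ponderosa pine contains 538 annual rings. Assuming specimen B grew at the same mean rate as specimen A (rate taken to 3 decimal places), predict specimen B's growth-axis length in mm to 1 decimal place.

45.2 mm

Specimen A: after corrections the count is 511 − 4 = 507 annual rings.
A: Mean rate = 42.8 mm / 507 years ≈ 0.084 mm/yr.
For B, 0.084 mm/year × 538 years = 45.2 mm.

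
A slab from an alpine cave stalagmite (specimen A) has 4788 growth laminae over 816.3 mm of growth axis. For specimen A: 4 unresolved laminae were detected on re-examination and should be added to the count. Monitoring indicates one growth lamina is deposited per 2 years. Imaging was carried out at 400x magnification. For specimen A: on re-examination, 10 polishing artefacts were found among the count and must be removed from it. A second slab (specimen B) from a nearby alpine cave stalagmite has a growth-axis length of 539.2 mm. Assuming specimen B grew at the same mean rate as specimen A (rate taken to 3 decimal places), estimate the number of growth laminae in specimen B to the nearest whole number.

3172 growth laminae

Specimen A: correcting the raw count gives 4788 − 10 + 4 = 4782 true growth laminae.
Specimen A: at 2 years per growth lamina, 4782 × 2 = 9564 years.
A: Extension rate ≈ 816.3 / 9564 = 0.085 mm/yr.
B spans 539.2 / 0.085 = 6343.53 years; at 2 years per growth lamina that is 6343.53 / 2 ≈ 3172 growth laminae.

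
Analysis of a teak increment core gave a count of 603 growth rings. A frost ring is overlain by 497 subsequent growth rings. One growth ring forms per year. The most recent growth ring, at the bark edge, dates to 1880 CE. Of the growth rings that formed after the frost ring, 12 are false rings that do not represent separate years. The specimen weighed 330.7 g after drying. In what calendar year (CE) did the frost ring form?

497 growth rings formed after the frost ring.
Removing the 12 false growth rings leaves 497 − 12 = 485 true growth rings beyond the frost ring.
The growth ring at the bark edge is 1880 CE, so the frost ring dates to 1880 − 485 = 1395 CE.

1395 CE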